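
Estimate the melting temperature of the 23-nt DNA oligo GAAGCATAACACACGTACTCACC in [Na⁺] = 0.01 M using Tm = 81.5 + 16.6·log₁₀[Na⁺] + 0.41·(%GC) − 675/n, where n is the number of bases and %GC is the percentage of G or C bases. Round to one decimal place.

38.6°C

Length n = 23. Base counts: G=3, C=8, A=9, T=3
G+C = 11, so %GC = 11/23 × 100 = 47.826%
Salt term: 16.6 × (-2) = -33.2
GC term: 0.41 × 47.826 = 19.609; length term: −675/23 = −29.348
Tm = 81.5 + (-33.2) + 19.609 − 29.348 = 38.561 → 38.6°C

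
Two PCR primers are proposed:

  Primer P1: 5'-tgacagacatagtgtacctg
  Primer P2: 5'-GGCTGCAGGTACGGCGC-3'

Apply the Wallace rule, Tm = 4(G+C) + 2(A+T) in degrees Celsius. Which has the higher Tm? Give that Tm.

Primer P2, 60°C

Primer P1: A+T=11, G+C=9 → Tm = 2(11)+4(9) = 58°C
Primer P2: A+T=4, G+C=13 → Tm = 2(4)+4(13) = 60°C
58°C vs 60°C → primer P2 is higher.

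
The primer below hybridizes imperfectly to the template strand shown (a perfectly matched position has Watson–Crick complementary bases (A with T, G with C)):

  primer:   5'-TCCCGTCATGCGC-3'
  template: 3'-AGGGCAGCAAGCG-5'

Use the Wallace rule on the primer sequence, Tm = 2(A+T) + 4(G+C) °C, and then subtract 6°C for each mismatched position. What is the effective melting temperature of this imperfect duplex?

32°C

Primer base counts: A=1, T=3, G=3, C=6 → A+T=4, G+C=9
Perfect-match Tm = 2(4) + 4(9) = 8 + 36 = 44°C
Mismatches (positions where the bases are not complementary): 2 (at positions 8, 10)
Effective Tm = 44 − 2×6 = 44 − 12 = 32°C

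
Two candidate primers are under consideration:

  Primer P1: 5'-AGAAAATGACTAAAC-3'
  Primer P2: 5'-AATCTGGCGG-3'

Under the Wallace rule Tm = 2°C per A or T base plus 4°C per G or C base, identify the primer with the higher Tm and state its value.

Primer P1: A+T=11, G+C=4 → Tm = 2(11)+4(4) = 38°C
Primer P2: A+T=4, G+C=6 → Tm = 2(4)+4(6) = 32°C
38°C vs 32°C → primer P1 is higher.

Primer P1, 38°C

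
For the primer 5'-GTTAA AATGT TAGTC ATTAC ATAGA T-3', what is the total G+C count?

6

Scanning the sequence gives C=2, T=10, A=10, G=4.
Total G or C: 4 + 2 = 6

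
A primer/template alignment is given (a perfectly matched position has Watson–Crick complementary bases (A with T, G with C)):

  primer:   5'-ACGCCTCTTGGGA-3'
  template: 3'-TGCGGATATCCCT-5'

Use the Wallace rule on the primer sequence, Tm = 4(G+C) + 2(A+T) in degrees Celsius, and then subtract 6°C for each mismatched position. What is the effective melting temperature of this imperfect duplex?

30°C

Primer base counts: A=2, T=3, G=4, C=4 → A+T=5, G+C=8
Perfect-match Tm = 2(5) + 4(8) = 10 + 32 = 42°C
Mismatches (positions where the bases are not complementary): 2 (at positions 7, 9)
Effective Tm = 42 − 2×6 = 42 − 12 = 30°C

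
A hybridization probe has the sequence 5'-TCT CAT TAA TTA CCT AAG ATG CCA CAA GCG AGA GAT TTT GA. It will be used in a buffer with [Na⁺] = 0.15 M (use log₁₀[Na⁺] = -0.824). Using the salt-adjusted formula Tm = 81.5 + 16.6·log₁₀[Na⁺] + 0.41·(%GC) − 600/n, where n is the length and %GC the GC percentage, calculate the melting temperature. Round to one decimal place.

Length n = 41. Base counts: T=12, G=7, C=8, A=14
G+C = 15, so %GC = 15/41 × 100 = 36.585%
Salt term: 16.6 × (-0.824) = -13.678
GC term: 0.41 × 36.585 = 15; length term: −600/41 = −14.634
Tm = 81.5 + (-13.678) + 15 − 14.634 = 68.188 → 68.2°C

68.2°C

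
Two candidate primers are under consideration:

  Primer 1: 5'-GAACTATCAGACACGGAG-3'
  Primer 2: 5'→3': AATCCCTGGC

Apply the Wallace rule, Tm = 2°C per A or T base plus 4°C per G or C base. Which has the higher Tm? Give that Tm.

Primer 1, 54°C

Primer 1: A+T=9, G+C=9 → Tm = 2(9)+4(9) = 54°C
Primer 2: A+T=4, G+C=6 → Tm = 2(4)+4(6) = 32°C
54°C vs 32°C → primer 1 is higher.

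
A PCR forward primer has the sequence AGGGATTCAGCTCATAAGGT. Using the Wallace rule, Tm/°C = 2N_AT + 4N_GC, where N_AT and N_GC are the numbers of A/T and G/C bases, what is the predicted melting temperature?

Scanning the sequence gives C=3, T=5, A=6, G=6.
A+T = 11, G+C = 9
Tm = 2×11 + 4×9 = 58°C

58°C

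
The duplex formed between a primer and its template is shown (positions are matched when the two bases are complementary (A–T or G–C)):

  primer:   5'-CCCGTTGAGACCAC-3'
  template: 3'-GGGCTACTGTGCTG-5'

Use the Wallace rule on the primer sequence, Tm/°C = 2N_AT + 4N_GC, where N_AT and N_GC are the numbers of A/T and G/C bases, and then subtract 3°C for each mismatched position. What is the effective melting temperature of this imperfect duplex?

37°C

Primer base counts: A=3, T=2, G=3, C=6 → A+T=5, G+C=9
Perfect-match Tm = 2(5) + 4(9) = 10 + 36 = 46°C
Mismatches (positions where the bases are not complementary): 3 (at positions 5, 9, 12)
Effective Tm = 46 − 3×3 = 46 − 9 = 37°C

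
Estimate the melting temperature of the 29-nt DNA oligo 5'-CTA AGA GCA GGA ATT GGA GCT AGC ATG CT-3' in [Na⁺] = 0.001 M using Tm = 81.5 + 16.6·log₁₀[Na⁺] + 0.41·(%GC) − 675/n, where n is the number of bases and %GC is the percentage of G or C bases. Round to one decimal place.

28.2°C

Length n = 29. Counting bases: T=6, A=9, G=9, C=5
G+C = 14, so %GC = 14/29 × 100 = 48.276%
Salt term: 16.6 × (-3) = -49.8
GC term: 0.41 × 48.276 = 19.793; length term: −675/29 = −23.276
Tm = 81.5 + (-49.8) + 19.793 − 23.276 = 28.217 → 28.2°C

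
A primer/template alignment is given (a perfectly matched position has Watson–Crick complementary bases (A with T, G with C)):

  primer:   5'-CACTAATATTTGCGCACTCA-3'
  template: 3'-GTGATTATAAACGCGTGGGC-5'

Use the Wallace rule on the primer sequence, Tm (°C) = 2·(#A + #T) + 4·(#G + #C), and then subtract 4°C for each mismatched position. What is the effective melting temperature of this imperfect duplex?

Primer base counts: A=6, T=6, G=2, C=6 → A+T=12, G+C=8
Perfect-match Tm = 2(12) + 4(8) = 24 + 32 = 56°C
Mismatches (positions where the bases are not complementary): 2 (at positions 18, 20)
Effective Tm = 56 − 2×4 = 56 − 8 = 48°C

48°C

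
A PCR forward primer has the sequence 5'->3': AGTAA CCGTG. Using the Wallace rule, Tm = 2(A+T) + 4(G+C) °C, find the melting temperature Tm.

30°C

Counting bases: A=3, T=2, C=2, G=3
AT pairs contribute 5, GC pairs contribute 5.
Tm = 4·5 + 2·5 = 20 + 10 = 30°C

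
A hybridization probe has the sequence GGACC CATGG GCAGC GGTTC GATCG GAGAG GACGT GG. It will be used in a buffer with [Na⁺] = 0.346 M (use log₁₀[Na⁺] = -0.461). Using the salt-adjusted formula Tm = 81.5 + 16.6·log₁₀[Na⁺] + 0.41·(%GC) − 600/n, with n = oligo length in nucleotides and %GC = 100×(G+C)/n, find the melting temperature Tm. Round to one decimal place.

85.3°C

Length n = 37. C=8, A=7, G=17, T=5
G+C = 25, so %GC = 25/37 × 100 = 67.568%
Salt term: 16.6 × (-0.461) = -7.653
GC term: 0.41 × 67.568 = 27.703; length term: −600/37 = −16.216
Tm = 81.5 + (-7.653) + 27.703 − 16.216 = 85.334 → 85.3°C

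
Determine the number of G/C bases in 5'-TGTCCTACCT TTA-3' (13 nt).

5

Counting bases: A=2, T=6, G=1, C=4
G+C = 1 + 4 = 5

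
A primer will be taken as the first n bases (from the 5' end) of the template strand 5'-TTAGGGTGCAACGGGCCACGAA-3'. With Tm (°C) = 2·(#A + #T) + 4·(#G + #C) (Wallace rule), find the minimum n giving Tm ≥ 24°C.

n = 8

First 7 bases: TTAGGGT → Tm = 20°C (< 24°C)
First 8 bases: TTAGGGTG → Tm = 24°C (≥ 24°C)
Since every base adds ≥2°C, Tm only increases with n, so the threshold is first crossed at n = 8.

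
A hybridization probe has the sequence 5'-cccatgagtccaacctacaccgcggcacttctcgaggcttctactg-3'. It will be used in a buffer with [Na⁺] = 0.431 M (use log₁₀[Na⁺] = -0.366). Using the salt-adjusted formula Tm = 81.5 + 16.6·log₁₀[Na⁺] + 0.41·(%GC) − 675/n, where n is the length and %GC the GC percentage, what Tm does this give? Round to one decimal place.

Length n = 46. Counting bases: T=10, G=9, A=9, C=18
G+C = 27, so %GC = 27/46 × 100 = 58.696%
Salt term: 16.6 × (-0.366) = -6.076
GC term: 0.41 × 58.696 = 24.065; length term: −675/46 = −14.674
Tm = 81.5 + (-6.076) + 24.065 − 14.674 = 84.815 → 84.8°C

84.8°C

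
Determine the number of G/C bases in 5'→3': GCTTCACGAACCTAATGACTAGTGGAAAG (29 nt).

G=7, T=6, C=6, A=10
G+C = 7 + 6 = 13

13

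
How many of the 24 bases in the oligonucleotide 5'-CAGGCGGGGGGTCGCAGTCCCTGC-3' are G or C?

Base counts: T=3, G=11, A=2, C=8
G+C = 11 + 8 = 19

19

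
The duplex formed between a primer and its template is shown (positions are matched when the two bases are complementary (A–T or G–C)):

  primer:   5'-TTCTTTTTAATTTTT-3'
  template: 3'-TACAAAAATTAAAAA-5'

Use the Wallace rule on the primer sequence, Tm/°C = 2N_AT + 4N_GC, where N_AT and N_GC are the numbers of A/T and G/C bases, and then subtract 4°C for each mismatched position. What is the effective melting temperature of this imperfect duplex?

24°C

Primer base counts: A=2, T=12, G=0, C=1 → A+T=14, G+C=1
Perfect-match Tm = 2(14) + 4(1) = 28 + 4 = 32°C
Mismatches (positions where the bases are not complementary): 2 (at positions 1, 3)
Effective Tm = 32 − 2×4 = 32 − 8 = 24°C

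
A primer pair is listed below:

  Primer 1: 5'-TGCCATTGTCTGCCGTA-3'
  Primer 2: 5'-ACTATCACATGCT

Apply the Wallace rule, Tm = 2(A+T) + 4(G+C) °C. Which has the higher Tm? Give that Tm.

Primer 1: A+T=8, G+C=9 → Tm = 2(8)+4(9) = 52°C
Primer 2: A+T=8, G+C=5 → Tm = 2(8)+4(5) = 36°C
52°C vs 36°C → primer 1 is higher.

Primer 1, 52°C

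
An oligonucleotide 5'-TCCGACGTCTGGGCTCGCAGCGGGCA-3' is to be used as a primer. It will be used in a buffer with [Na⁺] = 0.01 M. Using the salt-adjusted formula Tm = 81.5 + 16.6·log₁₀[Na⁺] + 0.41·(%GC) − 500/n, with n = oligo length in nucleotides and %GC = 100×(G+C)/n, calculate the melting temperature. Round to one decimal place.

59.0°C

Length n = 26. Base counts: A=3, T=4, G=10, C=9
G+C = 19, so %GC = 19/26 × 100 = 73.077%
Salt term: 16.6 × (-2) = -33.2
GC term: 0.41 × 73.077 = 29.962; length term: −500/26 = −19.231
Tm = 81.5 + (-33.2) + 29.962 − 19.231 = 59.031 → 59.0°C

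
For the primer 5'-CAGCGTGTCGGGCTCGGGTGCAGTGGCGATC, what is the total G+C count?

Base counts: A=3, T=6, G=14, C=8
Total G or C: 14 + 8 = 22

22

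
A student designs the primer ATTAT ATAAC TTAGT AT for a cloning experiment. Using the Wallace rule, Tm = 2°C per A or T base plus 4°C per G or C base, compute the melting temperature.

38°C

Counting bases: A=7, G=1, C=1, T=8
AT pairs contribute 15, GC pairs contribute 2.
Tm = 2×15 + 4×2 = 38°C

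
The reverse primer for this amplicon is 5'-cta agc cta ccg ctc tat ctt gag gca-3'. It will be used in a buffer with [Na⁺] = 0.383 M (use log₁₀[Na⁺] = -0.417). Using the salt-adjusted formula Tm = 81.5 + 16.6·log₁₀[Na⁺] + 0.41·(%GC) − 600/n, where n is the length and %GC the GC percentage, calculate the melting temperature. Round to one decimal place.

Length n = 27. Base counts: C=9, G=5, T=7, A=6
G+C = 14, so %GC = 14/27 × 100 = 51.852%
Salt term: 16.6 × (-0.417) = -6.922
GC term: 0.41 × 51.852 = 21.259; length term: −600/27 = −22.222
Tm = 81.5 + (-6.922) + 21.259 − 22.222 = 73.615 → 73.6°C

73.6°C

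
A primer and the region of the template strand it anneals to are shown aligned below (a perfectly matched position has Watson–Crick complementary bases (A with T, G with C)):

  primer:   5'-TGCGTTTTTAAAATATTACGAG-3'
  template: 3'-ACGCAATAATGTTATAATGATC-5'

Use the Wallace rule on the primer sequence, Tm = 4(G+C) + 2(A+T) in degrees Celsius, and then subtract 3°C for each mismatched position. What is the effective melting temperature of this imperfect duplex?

Primer base counts: A=7, T=9, G=4, C=2 → A+T=16, G+C=6
Perfect-match Tm = 2(16) + 4(6) = 32 + 24 = 56°C
Mismatches (positions where the bases are not complementary): 3 (at positions 7, 11, 20)
Effective Tm = 56 − 3×3 = 56 − 9 = 47°C

47°C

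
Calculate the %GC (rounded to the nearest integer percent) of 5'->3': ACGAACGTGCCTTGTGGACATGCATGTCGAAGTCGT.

Counting bases: C=8, A=8, T=9, G=11
G+C = 11 + 8 = 19 out of 36 bases
%GC = 19/36 × 100 = 52.78% ≈ 53%

53%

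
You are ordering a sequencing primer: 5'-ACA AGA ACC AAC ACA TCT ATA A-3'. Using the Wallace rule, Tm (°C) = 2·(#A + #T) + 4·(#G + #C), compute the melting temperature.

58°C

Counting bases: T=3, G=1, A=12, C=6
A+T = 15, G+C = 7
Tm = 2(15) + 4(7) = 30 + 28 = 58°C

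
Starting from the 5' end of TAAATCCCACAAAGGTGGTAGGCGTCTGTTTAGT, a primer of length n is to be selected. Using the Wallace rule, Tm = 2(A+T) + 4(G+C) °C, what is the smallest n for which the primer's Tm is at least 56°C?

n = 20

First 19 bases: TAAATCCCACAAAGGTGGT → Tm = 54°C (< 56°C)
First 20 bases: TAAATCCCACAAAGGTGGTA → Tm = 56°C (≥ 56°C)
Since every base adds ≥2°C, Tm only increases with n, so the threshold is first crossed at n = 20.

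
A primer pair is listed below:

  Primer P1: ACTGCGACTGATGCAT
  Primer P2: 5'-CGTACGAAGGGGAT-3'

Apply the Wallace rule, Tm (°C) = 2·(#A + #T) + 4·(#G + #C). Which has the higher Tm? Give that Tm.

Primer P1, 48°C

Primer P1: A+T=8, G+C=8 → Tm = 2(8)+4(8) = 48°C
Primer P2: A+T=6, G+C=8 → Tm = 2(6)+4(8) = 44°C
48°C vs 44°C → primer P1 is higher.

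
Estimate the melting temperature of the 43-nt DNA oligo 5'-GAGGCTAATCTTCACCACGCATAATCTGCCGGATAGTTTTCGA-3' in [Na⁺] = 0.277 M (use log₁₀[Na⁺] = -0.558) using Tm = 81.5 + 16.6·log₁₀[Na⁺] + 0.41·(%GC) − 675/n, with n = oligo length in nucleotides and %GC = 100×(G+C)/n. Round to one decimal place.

Length n = 43. Scanning the sequence gives A=11, T=12, C=11, G=9.
G+C = 20, so %GC = 20/43 × 100 = 46.512%
Salt term: 16.6 × (-0.558) = -9.263
GC term: 0.41 × 46.512 = 19.07; length term: −675/43 = −15.698
Tm = 81.5 + (-9.263) + 19.07 − 15.698 = 75.609 → 75.6°C

75.6°C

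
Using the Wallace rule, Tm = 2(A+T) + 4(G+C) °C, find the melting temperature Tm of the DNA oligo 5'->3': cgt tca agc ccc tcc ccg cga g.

76°C

G=5, A=3, C=11, T=3
A+T = 6, G+C = 16
Tm = 2×6 + 4×16 = 76°C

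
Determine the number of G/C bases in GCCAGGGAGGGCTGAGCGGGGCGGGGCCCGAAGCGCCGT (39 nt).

32

Scanning the sequence gives G=21, C=11, T=2, A=5.
Total G or C: 21 + 11 = 32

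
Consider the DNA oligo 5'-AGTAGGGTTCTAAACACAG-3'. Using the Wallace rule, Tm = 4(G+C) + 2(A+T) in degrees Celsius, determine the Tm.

Base counts: C=3, G=5, T=4, A=7
AT pairs contribute 11, GC pairs contribute 8.
Tm = 2(11) + 4(8) = 22 + 32 = 54°C

54°C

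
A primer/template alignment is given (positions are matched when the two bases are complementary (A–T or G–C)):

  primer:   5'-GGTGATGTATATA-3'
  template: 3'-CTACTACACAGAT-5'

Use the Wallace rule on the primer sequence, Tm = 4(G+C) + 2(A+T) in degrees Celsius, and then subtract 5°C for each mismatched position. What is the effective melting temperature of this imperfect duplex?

19°C

Primer base counts: A=4, T=5, G=4, C=0 → A+T=9, G+C=4
Perfect-match Tm = 2(9) + 4(4) = 18 + 16 = 34°C
Mismatches (positions where the bases are not complementary): 3 (at positions 2, 9, 11)
Effective Tm = 34 − 3×5 = 34 − 15 = 19°C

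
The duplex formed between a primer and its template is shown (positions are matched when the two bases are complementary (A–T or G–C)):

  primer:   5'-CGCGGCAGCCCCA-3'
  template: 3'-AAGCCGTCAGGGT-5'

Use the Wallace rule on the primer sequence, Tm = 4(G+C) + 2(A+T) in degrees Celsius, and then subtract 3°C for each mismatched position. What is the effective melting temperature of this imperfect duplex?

Primer base counts: A=2, T=0, G=4, C=7 → A+T=2, G+C=11
Perfect-match Tm = 2(2) + 4(11) = 4 + 44 = 48°C
Mismatches (positions where the bases are not complementary): 3 (at positions 1, 2, 9)
Effective Tm = 48 − 3×3 = 48 − 9 = 39°C

39°C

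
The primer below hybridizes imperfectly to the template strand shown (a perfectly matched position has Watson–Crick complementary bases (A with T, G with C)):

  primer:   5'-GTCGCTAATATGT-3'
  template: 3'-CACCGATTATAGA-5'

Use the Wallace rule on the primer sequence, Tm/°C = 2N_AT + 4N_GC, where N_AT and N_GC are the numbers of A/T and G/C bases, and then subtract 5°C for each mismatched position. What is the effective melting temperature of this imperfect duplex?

Primer base counts: A=3, T=5, G=3, C=2 → A+T=8, G+C=5
Perfect-match Tm = 2(8) + 4(5) = 16 + 20 = 36°C
Mismatches (positions where the bases are not complementary): 2 (at positions 3, 12)
Effective Tm = 36 − 2×5 = 36 − 10 = 26°C

26°C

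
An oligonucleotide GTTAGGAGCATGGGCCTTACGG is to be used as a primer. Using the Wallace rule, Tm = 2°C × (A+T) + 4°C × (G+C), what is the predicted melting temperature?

70°C

A=4, G=9, C=4, T=5
AT pairs contribute 9, GC pairs contribute 13.
Tm = 4·13 + 2·9 = 52 + 18 = 70°C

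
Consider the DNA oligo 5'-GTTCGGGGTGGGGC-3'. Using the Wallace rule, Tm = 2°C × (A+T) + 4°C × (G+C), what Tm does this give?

T=3, C=2, A=0, G=9
AT pairs contribute 3, GC pairs contribute 11.
Tm = 2(3) + 4(11) = 6 + 44 = 50°C

50°C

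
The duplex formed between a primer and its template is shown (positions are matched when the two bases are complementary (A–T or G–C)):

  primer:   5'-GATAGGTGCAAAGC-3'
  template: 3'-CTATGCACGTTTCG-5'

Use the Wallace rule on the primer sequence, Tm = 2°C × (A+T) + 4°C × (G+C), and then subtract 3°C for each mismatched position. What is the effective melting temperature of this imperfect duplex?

39°C

Primer base counts: A=5, T=2, G=5, C=2 → A+T=7, G+C=7
Perfect-match Tm = 2(7) + 4(7) = 14 + 28 = 42°C
Mismatches (positions where the bases are not complementary): 1 (at position 5)
Effective Tm = 42 − 1×3 = 42 − 3 = 39°C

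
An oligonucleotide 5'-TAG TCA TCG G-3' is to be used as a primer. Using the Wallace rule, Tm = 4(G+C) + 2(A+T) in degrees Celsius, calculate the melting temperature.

Base counts: A=2, C=2, G=3, T=3
So N_AT = 5 and N_GC = 5.
Tm = 2(5) + 4(5) = 10 + 20 = 30°C

30°C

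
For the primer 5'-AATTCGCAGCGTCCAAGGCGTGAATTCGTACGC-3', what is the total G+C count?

18

Scanning the sequence gives C=9, T=7, A=8, G=9.
Total G or C: 9 + 9 = 18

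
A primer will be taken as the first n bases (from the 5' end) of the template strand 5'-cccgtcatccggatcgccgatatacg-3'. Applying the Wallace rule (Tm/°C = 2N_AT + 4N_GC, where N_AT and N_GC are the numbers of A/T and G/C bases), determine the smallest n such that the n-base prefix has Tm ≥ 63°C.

First 18 bases: CCCGTCATCCGGATCGCC → Tm = 62°C (< 63°C)
First 19 bases: CCCGTCATCCGGATCGCCG → Tm = 66°C (≥ 63°C)
Each additional base adds 2°C (A/T) or 4°C (G/C), so Tm is non-decreasing in n; n = 19 is the first length to reach 63°C.

n = 19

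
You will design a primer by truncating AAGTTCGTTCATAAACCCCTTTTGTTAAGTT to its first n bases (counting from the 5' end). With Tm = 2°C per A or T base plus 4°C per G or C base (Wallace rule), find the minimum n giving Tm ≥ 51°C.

n = 19

First 18 bases: AAGTTCGTTCATAAACCC → Tm = 50°C (< 51°C)
First 19 bases: AAGTTCGTTCATAAACCCC → Tm = 54°C (≥ 51°C)
Since every base adds ≥2°C, Tm only increases with n, so the threshold is first crossed at n = 19.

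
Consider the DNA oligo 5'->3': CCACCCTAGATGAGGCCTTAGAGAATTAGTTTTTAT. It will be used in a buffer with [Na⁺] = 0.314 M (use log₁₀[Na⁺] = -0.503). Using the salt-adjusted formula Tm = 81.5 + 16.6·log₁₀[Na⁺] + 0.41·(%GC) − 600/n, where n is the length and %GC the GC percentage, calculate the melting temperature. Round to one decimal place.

72.4°C

Length n = 36. Scanning the sequence gives T=12, A=10, G=7, C=7.
G+C = 14, so %GC = 14/36 × 100 = 38.889%
Salt term: 16.6 × (-0.503) = -8.35
GC term: 0.41 × 38.889 = 15.944; length term: −600/36 = −16.667
Tm = 81.5 + (-8.35) + 15.944 − 16.667 = 72.427 → 72.4°C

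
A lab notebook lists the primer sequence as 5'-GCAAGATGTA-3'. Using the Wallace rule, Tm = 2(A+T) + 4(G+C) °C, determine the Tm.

28°C

Scanning the sequence gives T=2, A=4, C=1, G=3.
A+T = 6, G+C = 4
Tm = 2×6 + 4×4 = 28°C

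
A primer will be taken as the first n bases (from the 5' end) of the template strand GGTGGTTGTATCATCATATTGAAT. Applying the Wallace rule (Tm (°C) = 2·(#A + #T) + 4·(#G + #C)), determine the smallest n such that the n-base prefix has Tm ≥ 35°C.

n = 12

First 11 bases: GGTGGTTGTAT → Tm = 32°C (< 35°C)
First 12 bases: GGTGGTTGTATC → Tm = 36°C (≥ 35°C)
Each additional base adds 2°C (A/T) or 4°C (G/C), so Tm is non-decreasing in n; n = 12 is the first length to reach 35°C.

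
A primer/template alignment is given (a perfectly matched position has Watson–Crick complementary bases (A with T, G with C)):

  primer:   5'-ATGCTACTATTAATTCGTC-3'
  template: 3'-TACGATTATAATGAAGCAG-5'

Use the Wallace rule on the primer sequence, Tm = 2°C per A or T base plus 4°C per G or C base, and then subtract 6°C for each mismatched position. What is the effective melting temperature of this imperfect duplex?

Primer base counts: A=5, T=8, G=2, C=4 → A+T=13, G+C=6
Perfect-match Tm = 2(13) + 4(6) = 26 + 24 = 50°C
Mismatches (positions where the bases are not complementary): 2 (at positions 7, 13)
Effective Tm = 50 − 2×6 = 50 − 12 = 38°C

38°C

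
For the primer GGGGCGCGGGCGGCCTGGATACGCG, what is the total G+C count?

21

Counting bases: A=2, T=2, G=14, C=7
G+C = 14 + 7 = 21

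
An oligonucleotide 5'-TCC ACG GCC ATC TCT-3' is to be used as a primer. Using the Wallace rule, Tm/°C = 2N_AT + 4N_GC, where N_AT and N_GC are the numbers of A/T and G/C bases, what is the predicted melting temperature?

48°C

Base counts: C=7, T=4, A=2, G=2
AT pairs contribute 6, GC pairs contribute 9.
Tm = 2(6) + 4(9) = 12 + 36 = 48°C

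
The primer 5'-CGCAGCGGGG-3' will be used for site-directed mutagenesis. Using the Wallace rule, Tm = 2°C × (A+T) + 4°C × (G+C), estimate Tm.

38°C

Base counts: A=1, C=3, T=0, G=6
AT pairs contribute 1, GC pairs contribute 9.
Tm = 2×1 + 4×9 = 38°C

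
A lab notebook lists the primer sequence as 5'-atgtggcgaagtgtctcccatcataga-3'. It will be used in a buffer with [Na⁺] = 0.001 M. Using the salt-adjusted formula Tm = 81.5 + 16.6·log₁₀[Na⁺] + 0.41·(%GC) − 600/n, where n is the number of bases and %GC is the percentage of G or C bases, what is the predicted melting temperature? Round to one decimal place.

29.2°C

Length n = 27. G=7, T=7, C=6, A=7
G+C = 13, so %GC = 13/27 × 100 = 48.148%
Salt term: 16.6 × (-3) = -49.8
GC term: 0.41 × 48.148 = 19.741; length term: −600/27 = −22.222
Tm = 81.5 + (-49.8) + 19.741 − 22.222 = 29.219 → 29.2°C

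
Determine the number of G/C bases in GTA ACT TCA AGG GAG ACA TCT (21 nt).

Scanning the sequence gives C=4, A=7, T=5, G=5.
G+C = 5 + 4 = 9

9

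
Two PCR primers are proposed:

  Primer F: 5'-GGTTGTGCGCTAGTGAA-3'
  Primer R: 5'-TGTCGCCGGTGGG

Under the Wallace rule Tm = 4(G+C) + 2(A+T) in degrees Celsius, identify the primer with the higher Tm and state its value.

Primer F: A+T=8, G+C=9 → Tm = 2(8)+4(9) = 52°C
Primer R: A+T=3, G+C=10 → Tm = 2(3)+4(10) = 46°C
52°C vs 46°C → primer F is higher.

Primer F, 52°C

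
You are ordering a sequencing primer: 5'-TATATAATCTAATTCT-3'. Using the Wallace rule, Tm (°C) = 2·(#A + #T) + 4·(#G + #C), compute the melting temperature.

36°C

Counting bases: G=0, A=6, T=8, C=2
AT pairs contribute 14, GC pairs contribute 2.
Tm = 4·2 + 2·14 = 8 + 28 = 36°C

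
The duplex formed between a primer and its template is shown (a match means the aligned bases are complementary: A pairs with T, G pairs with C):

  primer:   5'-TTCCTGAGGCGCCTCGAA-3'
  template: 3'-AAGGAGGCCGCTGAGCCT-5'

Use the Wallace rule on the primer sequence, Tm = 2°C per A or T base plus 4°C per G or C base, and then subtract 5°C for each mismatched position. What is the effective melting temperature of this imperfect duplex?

Primer base counts: A=3, T=4, G=5, C=6 → A+T=7, G+C=11
Perfect-match Tm = 2(7) + 4(11) = 14 + 44 = 58°C
Mismatches (positions where the bases are not complementary): 4 (at positions 6, 7, 12, 17)
Effective Tm = 58 − 4×5 = 58 − 20 = 38°C

38°C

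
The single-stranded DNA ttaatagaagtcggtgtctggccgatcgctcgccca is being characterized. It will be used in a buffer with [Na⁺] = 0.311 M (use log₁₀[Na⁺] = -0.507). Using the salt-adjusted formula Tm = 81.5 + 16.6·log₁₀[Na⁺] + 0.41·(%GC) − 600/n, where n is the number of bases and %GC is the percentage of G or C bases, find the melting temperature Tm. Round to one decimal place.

Length n = 36. Base counts: C=10, G=10, A=7, T=9
G+C = 20, so %GC = 20/36 × 100 = 55.556%
Salt term: 16.6 × (-0.507) = -8.416
GC term: 0.41 × 55.556 = 22.778; length term: −600/36 = −16.667
Tm = 81.5 + (-8.416) + 22.778 − 16.667 = 79.195 → 79.2°C

79.2°C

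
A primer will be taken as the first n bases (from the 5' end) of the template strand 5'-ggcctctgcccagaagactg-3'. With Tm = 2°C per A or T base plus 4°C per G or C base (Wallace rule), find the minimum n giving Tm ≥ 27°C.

n = 8

First 7 bases: GGCCTCT → Tm = 24°C (< 27°C)
First 8 bases: GGCCTCTG → Tm = 28°C (≥ 27°C)
Each additional base adds 2°C (A/T) or 4°C (G/C), so Tm is non-decreasing in n; n = 8 is the first length to reach 27°C.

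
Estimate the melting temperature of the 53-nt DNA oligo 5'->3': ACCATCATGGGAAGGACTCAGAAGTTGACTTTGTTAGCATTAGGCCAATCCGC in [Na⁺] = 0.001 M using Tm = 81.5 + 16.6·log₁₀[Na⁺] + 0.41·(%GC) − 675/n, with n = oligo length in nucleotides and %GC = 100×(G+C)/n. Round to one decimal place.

38.3°C

Length n = 53. Scanning the sequence gives A=15, G=13, T=13, C=12.
G+C = 25, so %GC = 25/53 × 100 = 47.17%
Salt term: 16.6 × (-3) = -49.8
GC term: 0.41 × 47.17 = 19.34; length term: −675/53 = −12.736
Tm = 81.5 + (-49.8) + 19.34 − 12.736 = 38.304 → 38.3°C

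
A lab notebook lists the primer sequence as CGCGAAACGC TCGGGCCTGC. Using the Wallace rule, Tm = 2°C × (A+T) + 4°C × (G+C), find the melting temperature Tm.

70°C

Counting bases: G=7, A=3, T=2, C=8
A+T = 5, G+C = 15
Tm = 2(5) + 4(15) = 10 + 60 = 70°C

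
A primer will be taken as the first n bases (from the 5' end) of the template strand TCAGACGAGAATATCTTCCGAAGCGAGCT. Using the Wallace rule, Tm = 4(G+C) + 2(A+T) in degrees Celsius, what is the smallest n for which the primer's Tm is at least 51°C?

First 18 bases: TCAGACGAGAATATCTTC → Tm = 50°C (< 51°C)
First 19 bases: TCAGACGAGAATATCTTCC → Tm = 54°C (≥ 51°C)
Each additional base adds 2°C (A/T) or 4°C (G/C), so Tm is non-decreasing in n; n = 19 is the first length to reach 51°C.

n = 19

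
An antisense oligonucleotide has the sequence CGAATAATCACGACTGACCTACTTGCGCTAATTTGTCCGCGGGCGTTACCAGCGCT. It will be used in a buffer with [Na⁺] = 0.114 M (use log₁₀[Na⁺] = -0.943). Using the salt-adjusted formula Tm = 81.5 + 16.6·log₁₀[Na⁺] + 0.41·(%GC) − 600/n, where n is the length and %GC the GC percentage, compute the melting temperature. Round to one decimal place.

77.1°C

Length n = 56. Scanning the sequence gives G=13, C=17, A=12, T=14.
G+C = 30, so %GC = 30/56 × 100 = 53.571%
Salt term: 16.6 × (-0.943) = -15.654
GC term: 0.41 × 53.571 = 21.964; length term: −600/56 = −10.714
Tm = 81.5 + (-15.654) + 21.964 − 10.714 = 77.096 → 77.1°C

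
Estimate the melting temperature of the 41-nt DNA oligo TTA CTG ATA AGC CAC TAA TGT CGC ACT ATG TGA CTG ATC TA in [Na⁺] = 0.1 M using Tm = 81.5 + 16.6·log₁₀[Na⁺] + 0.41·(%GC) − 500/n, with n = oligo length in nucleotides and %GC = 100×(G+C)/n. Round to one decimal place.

Length n = 41. Scanning the sequence gives A=12, G=7, C=9, T=13.
G+C = 16, so %GC = 16/41 × 100 = 39.024%
Salt term: 16.6 × (-1) = -16.6
GC term: 0.41 × 39.024 = 16; length term: −500/41 = −12.195
Tm = 81.5 + (-16.6) + 16 − 12.195 = 68.705 → 68.7°C

68.7°C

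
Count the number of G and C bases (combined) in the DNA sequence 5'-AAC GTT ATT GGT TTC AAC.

6

Base counts: C=3, G=3, T=7, A=5
Total G or C: 3 + 3 = 6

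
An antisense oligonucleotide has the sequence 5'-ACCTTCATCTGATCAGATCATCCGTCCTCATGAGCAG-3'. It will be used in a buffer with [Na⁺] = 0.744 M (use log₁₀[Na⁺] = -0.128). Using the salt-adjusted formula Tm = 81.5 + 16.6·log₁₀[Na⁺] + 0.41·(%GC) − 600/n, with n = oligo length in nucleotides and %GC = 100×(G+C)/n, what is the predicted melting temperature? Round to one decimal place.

83.1°C

Length n = 37. Base counts: C=12, G=6, A=9, T=10
G+C = 18, so %GC = 18/37 × 100 = 48.649%
Salt term: 16.6 × (-0.128) = -2.125
GC term: 0.41 × 48.649 = 19.946; length term: −600/37 = −16.216
Tm = 81.5 + (-2.125) + 19.946 − 16.216 = 83.105 → 83.1°C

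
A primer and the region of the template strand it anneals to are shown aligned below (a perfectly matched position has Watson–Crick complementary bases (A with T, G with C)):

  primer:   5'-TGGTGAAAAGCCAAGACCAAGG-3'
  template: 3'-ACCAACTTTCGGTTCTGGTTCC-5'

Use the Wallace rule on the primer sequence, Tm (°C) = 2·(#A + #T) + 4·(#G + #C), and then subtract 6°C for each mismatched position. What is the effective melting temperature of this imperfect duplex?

54°C

Primer base counts: A=9, T=2, G=7, C=4 → A+T=11, G+C=11
Perfect-match Tm = 2(11) + 4(11) = 22 + 44 = 66°C
Mismatches (positions where the bases are not complementary): 2 (at positions 5, 6)
Effective Tm = 66 − 2×6 = 66 − 12 = 54°C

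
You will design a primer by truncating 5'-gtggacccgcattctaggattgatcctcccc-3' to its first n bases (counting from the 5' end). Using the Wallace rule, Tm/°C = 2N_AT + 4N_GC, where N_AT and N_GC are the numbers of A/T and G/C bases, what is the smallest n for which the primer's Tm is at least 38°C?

n = 11

First 10 bases: GTGGACCCGC → Tm = 36°C (< 38°C)
First 11 bases: GTGGACCCGCA → Tm = 38°C (≥ 38°C)
Since every base adds ≥2°C, Tm only increases with n, so the threshold is first crossed at n = 11.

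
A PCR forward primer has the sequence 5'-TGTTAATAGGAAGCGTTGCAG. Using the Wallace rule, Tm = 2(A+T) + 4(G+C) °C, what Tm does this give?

Base counts: T=6, G=7, C=2, A=6
AT pairs contribute 12, GC pairs contribute 9.
Tm = 2×12 + 4×9 = 60°C

60°C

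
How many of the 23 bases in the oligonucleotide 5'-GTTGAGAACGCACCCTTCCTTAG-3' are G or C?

Base counts: T=6, A=5, C=7, G=5
Total G or C: 5 + 7 = 12

12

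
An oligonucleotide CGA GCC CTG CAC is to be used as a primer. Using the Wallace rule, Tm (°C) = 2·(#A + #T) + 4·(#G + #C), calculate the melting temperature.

42°C

Counting bases: T=1, C=6, G=3, A=2
A+T = 3, G+C = 9
Tm = 4·9 + 2·3 = 36 + 6 = 42°C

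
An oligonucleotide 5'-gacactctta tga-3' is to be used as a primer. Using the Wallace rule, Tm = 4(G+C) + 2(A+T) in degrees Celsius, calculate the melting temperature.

36°C

Counting bases: C=3, T=4, A=4, G=2
A+T = 8, G+C = 5
Tm = 4·5 + 2·8 = 20 + 16 = 36°C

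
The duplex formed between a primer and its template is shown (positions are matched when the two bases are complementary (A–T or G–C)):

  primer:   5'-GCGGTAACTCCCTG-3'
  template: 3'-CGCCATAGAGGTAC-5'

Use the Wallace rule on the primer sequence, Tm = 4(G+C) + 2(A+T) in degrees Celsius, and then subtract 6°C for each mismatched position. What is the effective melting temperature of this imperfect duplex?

Primer base counts: A=2, T=3, G=4, C=5 → A+T=5, G+C=9
Perfect-match Tm = 2(5) + 4(9) = 10 + 36 = 46°C
Mismatches (positions where the bases are not complementary): 2 (at positions 7, 12)
Effective Tm = 46 − 2×6 = 46 − 12 = 34°C

34°C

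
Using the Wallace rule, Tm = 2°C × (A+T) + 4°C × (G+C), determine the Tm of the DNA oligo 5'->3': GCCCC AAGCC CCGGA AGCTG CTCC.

84°C

Base counts: G=6, A=4, T=2, C=12
So N_AT = 6 and N_GC = 18.
Tm = 2(6) + 4(18) = 12 + 72 = 84°C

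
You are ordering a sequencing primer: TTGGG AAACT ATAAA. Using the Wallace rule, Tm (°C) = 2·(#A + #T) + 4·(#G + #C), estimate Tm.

38°C

Counting bases: T=4, C=1, A=7, G=3
AT pairs contribute 11, GC pairs contribute 4.
Tm = 2(11) + 4(4) = 22 + 16 = 38°C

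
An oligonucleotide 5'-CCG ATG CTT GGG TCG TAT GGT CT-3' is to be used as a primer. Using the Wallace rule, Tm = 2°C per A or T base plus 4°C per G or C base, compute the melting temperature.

72°C

Counting bases: G=8, C=5, T=8, A=2
A+T = 10, G+C = 13
Tm = 4·13 + 2·10 = 52 + 20 = 72°C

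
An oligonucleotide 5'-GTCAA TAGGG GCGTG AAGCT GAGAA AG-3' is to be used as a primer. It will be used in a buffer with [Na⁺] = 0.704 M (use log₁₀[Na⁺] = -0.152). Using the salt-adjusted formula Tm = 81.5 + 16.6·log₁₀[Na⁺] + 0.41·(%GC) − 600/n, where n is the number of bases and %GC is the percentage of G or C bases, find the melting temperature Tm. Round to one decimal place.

Length n = 27. Base counts: A=9, T=4, G=11, C=3
G+C = 14, so %GC = 14/27 × 100 = 51.852%
Salt term: 16.6 × (-0.152) = -2.523
GC term: 0.41 × 51.852 = 21.259; length term: −600/27 = −22.222
Tm = 81.5 + (-2.523) + 21.259 − 22.222 = 78.014 → 78.0°C

78.0°C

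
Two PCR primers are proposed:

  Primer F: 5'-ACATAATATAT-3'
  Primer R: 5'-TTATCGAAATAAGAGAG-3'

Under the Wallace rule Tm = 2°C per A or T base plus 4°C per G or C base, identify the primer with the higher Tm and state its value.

Primer F: A+T=10, G+C=1 → Tm = 2(10)+4(1) = 24°C
Primer R: A+T=12, G+C=5 → Tm = 2(12)+4(5) = 44°C
24°C vs 44°C → primer R is higher.

Primer R, 44°C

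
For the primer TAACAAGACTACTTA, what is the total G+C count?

Counting bases: A=7, G=1, T=4, C=3
G+C = 1 + 3 = 4

4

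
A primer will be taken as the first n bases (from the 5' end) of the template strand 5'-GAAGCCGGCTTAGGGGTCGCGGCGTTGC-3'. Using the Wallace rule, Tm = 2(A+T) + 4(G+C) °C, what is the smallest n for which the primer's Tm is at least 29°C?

First 8 bases: GAAGCCGG → Tm = 28°C (< 29°C)
First 9 bases: GAAGCCGGC → Tm = 32°C (≥ 29°C)
Since every base adds ≥2°C, Tm only increases with n, so the threshold is first crossed at n = 9.

n = 9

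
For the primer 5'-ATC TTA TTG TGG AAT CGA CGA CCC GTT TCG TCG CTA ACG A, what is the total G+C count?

19

Scanning the sequence gives T=12, A=9, C=10, G=9.
Total G or C: 9 + 10 = 19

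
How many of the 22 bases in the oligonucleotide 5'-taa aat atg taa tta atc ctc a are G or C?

4

Scanning the sequence gives A=10, T=8, G=1, C=3.
Total G or C: 1 + 3 = 4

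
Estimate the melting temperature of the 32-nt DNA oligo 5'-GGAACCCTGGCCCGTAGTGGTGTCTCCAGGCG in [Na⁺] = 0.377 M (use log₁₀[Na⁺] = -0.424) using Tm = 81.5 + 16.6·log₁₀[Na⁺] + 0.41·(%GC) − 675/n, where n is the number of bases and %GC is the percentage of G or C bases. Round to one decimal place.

Length n = 32. T=6, A=4, C=10, G=12
G+C = 22, so %GC = 22/32 × 100 = 68.75%
Salt term: 16.6 × (-0.424) = -7.038
GC term: 0.41 × 68.75 = 28.188; length term: −675/32 = −21.094
Tm = 81.5 + (-7.038) + 28.188 − 21.094 = 81.556 → 81.6°C

81.6°C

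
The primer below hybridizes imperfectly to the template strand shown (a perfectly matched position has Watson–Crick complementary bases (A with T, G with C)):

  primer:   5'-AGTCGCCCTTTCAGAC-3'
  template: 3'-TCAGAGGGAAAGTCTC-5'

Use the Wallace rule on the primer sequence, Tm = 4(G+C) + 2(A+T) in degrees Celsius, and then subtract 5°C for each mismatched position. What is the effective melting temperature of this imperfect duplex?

Primer base counts: A=3, T=4, G=3, C=6 → A+T=7, G+C=9
Perfect-match Tm = 2(7) + 4(9) = 14 + 36 = 50°C
Mismatches (positions where the bases are not complementary): 2 (at positions 5, 16)
Effective Tm = 50 − 2×5 = 50 − 10 = 40°C

40°C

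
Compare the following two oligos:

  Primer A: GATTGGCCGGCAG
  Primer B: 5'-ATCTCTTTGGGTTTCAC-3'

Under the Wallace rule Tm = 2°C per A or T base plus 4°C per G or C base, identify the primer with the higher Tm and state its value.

Primer B, 48°C

Primer A: A+T=4, G+C=9 → Tm = 2(4)+4(9) = 44°C
Primer B: A+T=10, G+C=7 → Tm = 2(10)+4(7) = 48°C
44°C vs 48°C → primer B is higher.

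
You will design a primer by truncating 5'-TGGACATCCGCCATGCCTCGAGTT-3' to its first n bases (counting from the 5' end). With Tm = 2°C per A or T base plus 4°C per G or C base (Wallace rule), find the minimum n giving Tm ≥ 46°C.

n = 15

First 14 bases: TGGACATCCGCCAT → Tm = 44°C (< 46°C)
First 15 bases: TGGACATCCGCCATG → Tm = 48°C (≥ 46°C)
Since every base adds ≥2°C, Tm only increases with n, so the threshold is first crossed at n = 15.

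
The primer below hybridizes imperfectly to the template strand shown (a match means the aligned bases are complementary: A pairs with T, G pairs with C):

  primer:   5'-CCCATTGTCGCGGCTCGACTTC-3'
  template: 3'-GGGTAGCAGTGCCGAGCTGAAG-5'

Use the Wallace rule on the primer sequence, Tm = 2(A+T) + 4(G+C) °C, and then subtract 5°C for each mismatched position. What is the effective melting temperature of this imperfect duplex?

62°C

Primer base counts: A=2, T=6, G=5, C=9 → A+T=8, G+C=14
Perfect-match Tm = 2(8) + 4(14) = 16 + 56 = 72°C
Mismatches (positions where the bases are not complementary): 2 (at positions 6, 10)
Effective Tm = 72 − 2×5 = 72 − 10 = 62°C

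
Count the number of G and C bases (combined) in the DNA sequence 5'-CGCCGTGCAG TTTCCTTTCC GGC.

15

C=9, T=7, G=6, A=1
Total G or C: 6 + 9 = 15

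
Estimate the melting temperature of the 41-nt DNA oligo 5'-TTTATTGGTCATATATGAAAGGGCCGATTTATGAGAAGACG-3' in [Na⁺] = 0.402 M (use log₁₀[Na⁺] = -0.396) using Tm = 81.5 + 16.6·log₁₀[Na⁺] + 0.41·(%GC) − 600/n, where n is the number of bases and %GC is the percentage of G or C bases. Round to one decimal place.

Length n = 41. Counting bases: C=4, G=11, A=13, T=13
G+C = 15, so %GC = 15/41 × 100 = 36.585%
Salt term: 16.6 × (-0.396) = -6.574
GC term: 0.41 × 36.585 = 15; length term: −600/41 = −14.634
Tm = 81.5 + (-6.574) + 15 − 14.634 = 75.292 → 75.3°C

75.3°C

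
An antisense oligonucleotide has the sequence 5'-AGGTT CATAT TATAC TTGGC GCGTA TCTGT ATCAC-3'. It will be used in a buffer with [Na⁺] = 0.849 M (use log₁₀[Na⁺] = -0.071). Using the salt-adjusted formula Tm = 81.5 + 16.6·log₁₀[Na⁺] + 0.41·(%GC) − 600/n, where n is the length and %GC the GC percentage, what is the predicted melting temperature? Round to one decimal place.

Length n = 35. Counting bases: A=8, T=13, G=7, C=7
G+C = 14, so %GC = 14/35 × 100 = 40%
Salt term: 16.6 × (-0.071) = -1.179
GC term: 0.41 × 40 = 16.4; length term: −600/35 = −17.143
Tm = 81.5 + (-1.179) + 16.4 − 17.143 = 79.578 → 79.6°C

79.6°C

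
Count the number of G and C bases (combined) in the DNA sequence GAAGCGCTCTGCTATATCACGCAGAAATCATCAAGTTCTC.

Counting bases: T=10, G=7, C=11, A=12
G+C = 7 + 11 = 18

18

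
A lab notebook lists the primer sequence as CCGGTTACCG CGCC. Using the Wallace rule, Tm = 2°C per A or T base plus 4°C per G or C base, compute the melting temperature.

Base counts: T=2, C=7, G=4, A=1
A+T = 3, G+C = 11
Tm = 2(3) + 4(11) = 6 + 44 = 50°C

50°C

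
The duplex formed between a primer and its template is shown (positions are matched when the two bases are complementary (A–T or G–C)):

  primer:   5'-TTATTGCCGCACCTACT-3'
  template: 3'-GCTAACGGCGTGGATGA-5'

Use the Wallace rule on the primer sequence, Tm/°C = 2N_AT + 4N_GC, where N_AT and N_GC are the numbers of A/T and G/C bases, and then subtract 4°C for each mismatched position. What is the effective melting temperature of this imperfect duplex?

Primer base counts: A=3, T=6, G=2, C=6 → A+T=9, G+C=8
Perfect-match Tm = 2(9) + 4(8) = 18 + 32 = 50°C
Mismatches (positions where the bases are not complementary): 2 (at positions 1, 2)
Effective Tm = 50 − 2×4 = 50 − 8 = 42°C

42°C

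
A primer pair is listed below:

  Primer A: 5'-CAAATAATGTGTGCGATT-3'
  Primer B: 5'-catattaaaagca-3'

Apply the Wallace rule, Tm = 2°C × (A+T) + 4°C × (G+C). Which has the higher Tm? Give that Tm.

Primer A, 48°C

Primer A: A+T=12, G+C=6 → Tm = 2(12)+4(6) = 48°C
Primer B: A+T=10, G+C=3 → Tm = 2(10)+4(3) = 32°C
48°C vs 32°C → primer A is higher.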